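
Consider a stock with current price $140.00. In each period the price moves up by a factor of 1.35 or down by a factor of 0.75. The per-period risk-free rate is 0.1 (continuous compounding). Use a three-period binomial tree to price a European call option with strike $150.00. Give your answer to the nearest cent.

Risk-neutral probability p = (e^0.1 − 0.75)/(1.35 − 0.75) = 0.3552/0.6000 = 0.5920
Terminal stock prices: S_uuu = 344.5, S_uud = 191.4, S_udd = 106.3, S_ddd = 59.06
Terminal payoffs (S − K): max(194.5, 0) = 194.5, max(41.36, 0) = 41.36, max(-43.69, 0) = 0, max(-90.94, 0) = 0
Node uu (S = 255.2): V_uu = e^(−0.1)·[0.5920·194.4525 + 0.4080·41.3625] = 119.4244
Node ud (S = 141.8): V_ud = e^(−0.1)·[0.5920·41.3625 + 0.4080·0.0000] = 22.1546
Node dd (S = 78.75): V_dd = e^(−0.1)·[0.5920·0.0000 + 0.4080·0.0000] = 0.0000
Node u (S = 189): V_u = e^(−0.1)·[0.5920·119.4244 + 0.4080·22.1546] = 72.1459
Node d (S = 105): V_d = e^(−0.1)·[0.5920·22.1546 + 0.4080·0.0000] = 11.8664
Node 0 (S = 140): V_0 = e^(−0.1)·[0.5920·72.1459 + 0.4080·11.8664] = 43.0241

$43.02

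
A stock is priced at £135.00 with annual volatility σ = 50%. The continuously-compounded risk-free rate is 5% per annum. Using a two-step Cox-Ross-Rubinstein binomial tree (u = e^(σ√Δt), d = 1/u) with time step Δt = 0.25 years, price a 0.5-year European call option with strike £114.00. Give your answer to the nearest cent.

CRR parameters: u = e^(σ√Δt) = e^(0.5·√0.25) = 1.2840, d = 1/u = 0.7788
Per-period rate: rΔt = 0.05·0.25 = 0.0125, so R = e^0.0125 = 1.0126
Risk-neutral probability p = (e^0.0125 − 0.7788)/(1.2840 − 0.7788) = 0.2338/0.5052 = 0.4627
Terminal stock prices: S_uu = 222.6, S_ud = 135, S_dd = 81.88
Terminal payoffs (S − K): max(108.6, 0) = 108.6, max(21, 0) = 21, max(-32.12, 0) = 0
Node u (S = 173.3): V_u = e^(−0.0125)·[0.4627·108.5774 + 0.5373·21.0000] = 60.7596
Node d (S = 105.1): V_d = e^(−0.0125)·[0.4627·21.0000 + 0.5373·0.0000] = 9.5964
Node 0 (S = 135): V_0 = e^(−0.0125)·[0.4627·60.7596 + 0.5373·9.5964] = 32.8573

£32.86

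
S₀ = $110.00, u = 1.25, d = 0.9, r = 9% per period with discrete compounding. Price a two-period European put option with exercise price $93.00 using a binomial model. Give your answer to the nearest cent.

Risk-neutral probability p = (1 + 0.09 − 0.9)/(1.25 − 0.9) = 0.1900/0.3500 = 0.5429
Terminal stock prices: S_uu = 171.9, S_ud = 123.8, S_dd = 89.1
Terminal payoffs (K − S): max(-78.88, 0) = 0, max(-30.75, 0) = 0, max(3.9, 0) = 3.9
Node u (S = 137.5): V_u = 1/1.09·[0.5429·0.0000 + 0.4571·0.0000] = 0.0000
Node d (S = 99): V_d = 1/1.09·[0.5429·0.0000 + 0.4571·3.9000] = 1.6356
Node 0 (S = 110): V_0 = 1/1.09·[0.5429·0.0000 + 0.4571·1.6356] = 0.6860

$0.69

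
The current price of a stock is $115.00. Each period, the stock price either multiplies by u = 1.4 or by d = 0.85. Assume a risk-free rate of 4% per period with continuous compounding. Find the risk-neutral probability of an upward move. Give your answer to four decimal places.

p = 0.3469

Risk-neutral probability p = (e^0.04 − 0.85)/(1.4 − 0.85) = 0.1908/0.5500 = 0.3469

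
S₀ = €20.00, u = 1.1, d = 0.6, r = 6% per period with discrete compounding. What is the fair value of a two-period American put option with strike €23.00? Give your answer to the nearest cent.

Risk-neutral probability p = (1 + 0.06 − 0.6)/(1.1 − 0.6) = 0.4600/0.5000 = 0.9200
Terminal stock prices: S_uu = 24.2, S_ud = 13.2, S_dd = 7.2
Terminal payoffs (K − S): max(-1.2, 0) = 0, max(9.8, 0) = 9.8, max(15.8, 0) = 15.8
Node u (S = 22): continuation = 1/1.06·[0.9200·0.0000 + 0.0800·9.8000] = 0.7396; exercise value = 1.0000 > continuation, so V_u = 1.0000 (exercise)
Node d (S = 12): continuation = 1/1.06·[0.9200·9.8000 + 0.0800·15.8000] = 9.6981; exercise value = 11.0000 > continuation, so V_d = 11.0000 (exercise)
Node 0 (S = 20): continuation = 1/1.06·[0.9200·1.0000 + 0.0800·11.0000] = 1.6981; exercise value = 3.0000 > continuation, so V_0 = 3.0000 (exercise)

€3.00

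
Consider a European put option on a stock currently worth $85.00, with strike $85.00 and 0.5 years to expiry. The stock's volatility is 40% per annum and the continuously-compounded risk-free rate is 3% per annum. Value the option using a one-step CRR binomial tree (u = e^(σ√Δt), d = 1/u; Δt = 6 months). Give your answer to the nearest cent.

CRR parameters: u = e^(σ√Δt) = e^(0.4·√0.5) = 1.3269, d = 1/u = 0.7536
Per-period rate: rΔt = 0.03·0.5 = 0.015, so R = e^0.015 = 1.0151
Risk-neutral probability p = (e^0.015 − 0.7536)/(1.3269 − 0.7536) = 0.2615/0.5733 = 0.4561
Terminal stock prices: S_u = 112.8, S_d = 64.06
Terminal payoffs (K − S): max(-27.79, 0) = 0, max(20.94, 0) = 20.94
Node 0 (S = 85): V_0 = e^(−0.015)·[0.4561·0.0000 + 0.5439·20.9407] = 11.2197

$11.22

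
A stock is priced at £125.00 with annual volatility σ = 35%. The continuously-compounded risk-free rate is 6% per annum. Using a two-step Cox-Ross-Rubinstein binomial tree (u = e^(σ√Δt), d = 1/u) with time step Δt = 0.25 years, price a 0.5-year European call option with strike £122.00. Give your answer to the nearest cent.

£14.86

CRR parameters: u = e^(σ√Δt) = e^(0.35·√0.25) = 1.1912, d = 1/u = 0.8395
Per-period rate: rΔt = 0.06·0.25 = 0.015, so R = e^0.015 = 1.0151
Risk-neutral probability p = (e^0.015 − 0.8395)/(1.1912 − 0.8395) = 0.1757/0.3518 = 0.4993
Terminal stock prices: S_uu = 177.4, S_ud = 125, S_dd = 88.09
Terminal payoffs (S − K): max(55.38, 0) = 55.38, max(3, 0) = 3, max(-33.91, 0) = 0
Node u (S = 148.9): V_u = e^(−0.015)·[0.4993·55.3834 + 0.5007·3.0000] = 28.7221
Node d (S = 104.9): V_d = e^(−0.015)·[0.4993·3.0000 + 0.5007·0.0000] = 1.4757
Node 0 (S = 125): V_0 = e^(−0.015)·[0.4993·28.7221 + 0.5007·1.4757] = 14.8559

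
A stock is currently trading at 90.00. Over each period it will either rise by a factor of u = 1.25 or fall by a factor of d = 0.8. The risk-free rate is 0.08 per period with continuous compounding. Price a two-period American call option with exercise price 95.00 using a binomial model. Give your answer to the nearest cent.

Risk-neutral probability p = (e^0.08 − 0.8)/(1.25 − 0.8) = 0.2833/0.4500 = 0.6295
Terminal stock prices: S_uu = 140.6, S_ud = 90, S_dd = 57.6
Terminal payoffs (S − K): max(45.62, 0) = 45.62, max(-5, 0) = 0, max(-37.4, 0) = 0
Node u (S = 112.5): continuation = e^(−0.08)·[0.6295·45.6250 + 0.3705·0.0000] = 26.5139; exercise value = 17.5000 ≤ continuation, so V_u = 26.5139
Node d (S = 72): continuation = e^(−0.08)·[0.6295·0.0000 + 0.3705·0.0000] = 0.0000; exercise value = 0.0000 ≤ continuation, so V_d = 0.0000
Node 0 (S = 90): continuation = e^(−0.08)·[0.6295·26.5139 + 0.3705·0.0000] = 15.4079; exercise value = 0.0000 ≤ continuation, so V_0 = 15.4079

15.41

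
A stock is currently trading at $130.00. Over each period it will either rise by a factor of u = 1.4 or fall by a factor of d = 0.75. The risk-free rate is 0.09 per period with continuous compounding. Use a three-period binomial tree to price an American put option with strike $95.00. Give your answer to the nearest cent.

Risk-neutral probability p = (e^0.09 − 0.75)/(1.4 − 0.75) = 0.3442/0.6500 = 0.5295
Terminal stock prices: S_uuu = 356.7, S_uud = 191.1, S_udd = 102.4, S_ddd = 54.84
Terminal payoffs (K − S): max(-261.7, 0) = 0, max(-96.1, 0) = 0, max(-7.375, 0) = 0, max(40.16, 0) = 40.16
Node uu (S = 254.8): continuation = e^(−0.09)·[0.5295·0.0000 + 0.4705·0.0000] = 0.0000; exercise value = 0.0000 ≤ continuation, so V_uu = 0.0000
Node ud (S = 136.5): continuation = e^(−0.09)·[0.5295·0.0000 + 0.4705·0.0000] = 0.0000; exercise value = 0.0000 ≤ continuation, so V_ud = 0.0000
Node dd (S = 73.12): continuation = e^(−0.09)·[0.5295·0.0000 + 0.4705·40.1562] = 17.2674; exercise value = 21.8750 > continuation, so V_dd = 21.8750 (exercise)
Node u (S = 182): continuation = e^(−0.09)·[0.5295·0.0000 + 0.4705·0.0000] = 0.0000; exercise value = 0.0000 ≤ continuation, so V_u = 0.0000
Node d (S = 97.5): continuation = e^(−0.09)·[0.5295·0.0000 + 0.4705·21.8750] = 9.4064; exercise value = 0.0000 ≤ continuation, so V_d = 9.4064
Node 0 (S = 130): continuation = e^(−0.09)·[0.5295·0.0000 + 0.4705·9.4064] = 4.0448; exercise value = 0.0000 ≤ continuation, so V_0 = 4.0448

$4.04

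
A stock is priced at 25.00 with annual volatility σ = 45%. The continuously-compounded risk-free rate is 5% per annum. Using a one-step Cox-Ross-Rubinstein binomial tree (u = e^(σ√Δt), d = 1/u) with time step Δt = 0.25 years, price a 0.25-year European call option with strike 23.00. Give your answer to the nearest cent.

CRR parameters: u = e^(σ√Δt) = e^(0.45·√0.25) = 1.2523, d = 1/u = 0.7985
Per-period rate: rΔt = 0.05·0.25 = 0.0125, so R = e^0.0125 = 1.0126
Risk-neutral probability p = (e^0.0125 − 0.7985)/(1.2523 − 0.7985) = 0.2141/0.4538 = 0.4717
Terminal stock prices: S_u = 31.31, S_d = 19.96
Terminal payoffs (S − K): max(8.308, 0) = 8.308, max(-3.037, 0) = 0
Node 0 (S = 25): V_0 = e^(−0.0125)·[0.4717·8.3081 + 0.5283·0.0000] = 3.8703

3.87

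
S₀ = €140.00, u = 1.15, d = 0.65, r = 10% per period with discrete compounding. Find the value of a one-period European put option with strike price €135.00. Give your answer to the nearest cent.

€4.00

Risk-neutral probability p = (1 + 0.1 − 0.65)/(1.15 − 0.65) = 0.4500/0.5000 = 0.9000
Terminal stock prices: S_u = 161, S_d = 91
Terminal payoffs (K − S): max(-26, 0) = 0, max(44, 0) = 44
Node 0 (S = 140): V_0 = 1/1.1·[0.9000·0.0000 + 0.1000·44.0000] = 4.0000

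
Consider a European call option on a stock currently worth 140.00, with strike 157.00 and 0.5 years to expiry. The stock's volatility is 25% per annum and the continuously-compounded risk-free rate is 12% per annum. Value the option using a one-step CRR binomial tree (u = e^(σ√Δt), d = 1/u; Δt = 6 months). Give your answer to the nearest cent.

CRR parameters: u = e^(σ√Δt) = e^(0.25·√0.5) = 1.1934, d = 1/u = 0.8380
Per-period rate: rΔt = 0.12·0.5 = 0.06, so R = e^0.06 = 1.0618
Risk-neutral probability p = (e^0.06 − 0.8380)/(1.1934 − 0.8380) = 0.2239/0.3554 = 0.6299
Terminal stock prices: S_u = 167.1, S_d = 117.3
Terminal payoffs (S − K): max(10.07, 0) = 10.07, max(-39.68, 0) = 0
Node 0 (S = 140): V_0 = e^(−0.06)·[0.6299·10.0710 + 0.3701·0.0000] = 5.9744

5.97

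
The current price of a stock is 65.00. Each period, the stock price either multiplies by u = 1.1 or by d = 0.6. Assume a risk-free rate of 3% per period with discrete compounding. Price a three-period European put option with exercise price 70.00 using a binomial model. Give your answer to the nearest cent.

8.67

Risk-neutral probability p = (1 + 0.03 − 0.6)/(1.1 − 0.6) = 0.4300/0.5000 = 0.8600
Terminal stock prices: S_uuu = 86.52, S_uud = 47.19, S_udd = 25.74, S_ddd = 14.04
Terminal payoffs (K − S): max(-16.52, 0) = 0, max(22.81, 0) = 22.81, max(44.26, 0) = 44.26, max(55.96, 0) = 55.96
Node uu (S = 78.65): V_uu = 1/1.03·[0.8600·0.0000 + 0.1400·22.8100] = 3.1004
Node ud (S = 42.9): V_ud = 1/1.03·[0.8600·22.8100 + 0.1400·44.2600] = 25.0612
Node dd (S = 23.4): V_dd = 1/1.03·[0.8600·44.2600 + 0.1400·55.9600] = 44.5612
Node u (S = 71.5): V_u = 1/1.03·[0.8600·3.1004 + 0.1400·25.0612] = 5.9950
Node d (S = 39): V_d = 1/1.03·[0.8600·25.0612 + 0.1400·44.5612] = 26.9817
Node 0 (S = 65): V_0 = 1/1.03·[0.8600·5.9950 + 0.1400·26.9817] = 8.6730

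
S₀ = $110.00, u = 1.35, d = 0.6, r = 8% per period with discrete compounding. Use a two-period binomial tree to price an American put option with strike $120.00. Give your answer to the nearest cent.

$24.10

Risk-neutral probability p = (1 + 0.08 − 0.6)/(1.35 − 0.6) = 0.4800/0.7500 = 0.6400
Terminal stock prices: S_uu = 200.5, S_ud = 89.1, S_dd = 39.6
Terminal payoffs (K − S): max(-80.48, 0) = 0, max(30.9, 0) = 30.9, max(80.4, 0) = 80.4
Node u (S = 148.5): continuation = 1/1.08·[0.6400·0.0000 + 0.3600·30.9000] = 10.3000; exercise value = 0.0000 ≤ continuation, so V_u = 10.3000
Node d (S = 66): continuation = 1/1.08·[0.6400·30.9000 + 0.3600·80.4000] = 45.1111; exercise value = 54.0000 > continuation, so V_d = 54.0000 (exercise)
Node 0 (S = 110): continuation = 1/1.08·[0.6400·10.3000 + 0.3600·54.0000] = 24.1037; exercise value = 10.0000 ≤ continuation, so V_0 = 24.1037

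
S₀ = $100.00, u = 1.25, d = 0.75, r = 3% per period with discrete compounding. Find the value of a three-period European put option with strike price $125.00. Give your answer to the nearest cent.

$25.69

Risk-neutral probability p = (1 + 0.03 − 0.75)/(1.25 − 0.75) = 0.2800/0.5000 = 0.5600
Terminal stock prices: S_uuu = 195.3, S_uud = 117.2, S_udd = 70.31, S_ddd = 42.19
Terminal payoffs (K − S): max(-70.31, 0) = 0, max(7.812, 0) = 7.812, max(54.69, 0) = 54.69, max(82.81, 0) = 82.81
Node uu (S = 156.2): V_uu = 1/1.03·[0.5600·0.0000 + 0.4400·7.8125] = 3.3374
Node ud (S = 93.75): V_ud = 1/1.03·[0.5600·7.8125 + 0.4400·54.6875] = 27.6092
Node dd (S = 56.25): V_dd = 1/1.03·[0.5600·54.6875 + 0.4400·82.8125] = 65.1092
Node u (S = 125): V_u = 1/1.03·[0.5600·3.3374 + 0.4400·27.6092] = 13.6087
Node d (S = 75): V_d = 1/1.03·[0.5600·27.6092 + 0.4400·65.1092] = 42.8245
Node 0 (S = 100): V_0 = 1/1.03·[0.5600·13.6087 + 0.4400·42.8245] = 25.6929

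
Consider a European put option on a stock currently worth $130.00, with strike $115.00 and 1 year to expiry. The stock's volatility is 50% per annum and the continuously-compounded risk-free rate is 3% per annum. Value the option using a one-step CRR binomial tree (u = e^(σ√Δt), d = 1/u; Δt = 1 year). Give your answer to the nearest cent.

$20.81

CRR parameters: u = e^(σ√Δt) = e^(0.5·√1) = 1.6487, d = 1/u = 0.6065
Per-period rate: rΔt = 0.03·1 = 0.03, so R = e^0.03 = 1.0305
Risk-neutral probability p = (e^0.03 − 0.6065)/(1.6487 − 0.6065) = 0.4239/1.0422 = 0.4068
Terminal stock prices: S_u = 214.3, S_d = 78.85
Terminal payoffs (K − S): max(-99.33, 0) = 0, max(36.15, 0) = 36.15
Node 0 (S = 130): V_0 = e^(−0.03)·[0.4068·0.0000 + 0.5932·36.1510] = 20.8123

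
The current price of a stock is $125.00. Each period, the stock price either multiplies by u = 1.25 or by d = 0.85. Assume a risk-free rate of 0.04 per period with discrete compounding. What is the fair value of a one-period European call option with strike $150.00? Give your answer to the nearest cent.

$2.85

Risk-neutral probability p = (1 + 0.04 − 0.85)/(1.25 − 0.85) = 0.1900/0.4000 = 0.4750
Terminal stock prices: S_u = 156.2, S_d = 106.2
Terminal payoffs (S − K): max(6.25, 0) = 6.25, max(-43.75, 0) = 0
Node 0 (S = 125): V_0 = 1/1.04·[0.4750·6.2500 + 0.5250·0.0000] = 2.8546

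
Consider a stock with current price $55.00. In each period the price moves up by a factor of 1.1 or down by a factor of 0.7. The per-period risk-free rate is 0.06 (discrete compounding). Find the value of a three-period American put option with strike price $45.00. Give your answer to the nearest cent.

Risk-neutral probability p = (1 + 0.06 − 0.7)/(1.1 − 0.7) = 0.3600/0.4000 = 0.9000
Terminal stock prices: S_uuu = 73.21, S_uud = 46.59, S_udd = 29.64, S_ddd = 18.86
Terminal payoffs (K − S): max(-28.21, 0) = 0, max(-1.585, 0) = 0, max(15.36, 0) = 15.36, max(26.14, 0) = 26.14
Node uu (S = 66.55): continuation = 1/1.06·[0.9000·0.0000 + 0.1000·0.0000] = 0.0000; exercise value = 0.0000 ≤ continuation, so V_uu = 0.0000
Node ud (S = 42.35): continuation = 1/1.06·[0.9000·0.0000 + 0.1000·15.3550] = 1.4486; exercise value = 2.6500 > continuation, so V_ud = 2.6500 (exercise)
Node dd (S = 26.95): continuation = 1/1.06·[0.9000·15.3550 + 0.1000·26.1350] = 15.5028; exercise value = 18.0500 > continuation, so V_dd = 18.0500 (exercise)
Node u (S = 60.5): continuation = 1/1.06·[0.9000·0.0000 + 0.1000·2.6500] = 0.2500; exercise value = 0.0000 ≤ continuation, so V_u = 0.2500
Node d (S = 38.5): continuation = 1/1.06·[0.9000·2.6500 + 0.1000·18.0500] = 3.9528; exercise value = 6.5000 > continuation, so V_d = 6.5000 (exercise)
Node 0 (S = 55): continuation = 1/1.06·[0.9000·0.2500 + 0.1000·6.5000] = 0.8255; exercise value = 0.0000 ≤ continuation, so V_0 = 0.8255

$0.83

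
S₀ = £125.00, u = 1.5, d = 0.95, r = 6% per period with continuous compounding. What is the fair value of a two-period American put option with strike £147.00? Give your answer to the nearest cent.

Risk-neutral probability p = (e^0.06 − 0.95)/(1.5 − 0.95) = 0.1118/0.5500 = 0.2033
Terminal stock prices: S_uu = 281.2, S_ud = 178.1, S_dd = 112.8
Terminal payoffs (K − S): max(-134.2, 0) = 0, max(-31.12, 0) = 0, max(34.19, 0) = 34.19
Node u (S = 187.5): continuation = e^(−0.06)·[0.2033·0.0000 + 0.7967·0.0000] = 0.0000; exercise value = 0.0000 ≤ continuation, so V_u = 0.0000
Node d (S = 118.8): continuation = e^(−0.06)·[0.2033·0.0000 + 0.7967·34.1875] = 25.6497; exercise value = 28.2500 > continuation, so V_d = 28.2500 (exercise)
Node 0 (S = 125): continuation = e^(−0.06)·[0.2033·0.0000 + 0.7967·28.2500] = 21.1950; exercise value = 22.0000 > continuation, so V_0 = 22.0000 (exercise)

£22.00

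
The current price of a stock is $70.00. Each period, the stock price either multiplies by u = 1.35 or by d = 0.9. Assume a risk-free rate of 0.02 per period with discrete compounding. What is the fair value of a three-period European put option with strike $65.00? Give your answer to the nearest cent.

Risk-neutral probability p = (1 + 0.02 − 0.9)/(1.35 − 0.9) = 0.1200/0.4500 = 0.2667
Terminal stock prices: S_uuu = 172.2, S_uud = 114.8, S_udd = 76.55, S_ddd = 51.03
Terminal payoffs (K − S): max(-107.2, 0) = 0, max(-49.82, 0) = 0, max(-11.55, 0) = 0, max(13.97, 0) = 13.97
Node uu (S = 127.6): V_uu = 1/1.02·[0.2667·0.0000 + 0.7333·0.0000] = 0.0000
Node ud (S = 85.05): V_ud = 1/1.02·[0.2667·0.0000 + 0.7333·0.0000] = 0.0000
Node dd (S = 56.7): V_dd = 1/1.02·[0.2667·0.0000 + 0.7333·13.9700] = 10.0438
Node u (S = 94.5): V_u = 1/1.02·[0.2667·0.0000 + 0.7333·0.0000] = 0.0000
Node d (S = 63): V_d = 1/1.02·[0.2667·0.0000 + 0.7333·10.0438] = 7.2210
Node 0 (S = 70): V_0 = 1/1.02·[0.2667·0.0000 + 0.7333·7.2210] = 5.1916

$5.19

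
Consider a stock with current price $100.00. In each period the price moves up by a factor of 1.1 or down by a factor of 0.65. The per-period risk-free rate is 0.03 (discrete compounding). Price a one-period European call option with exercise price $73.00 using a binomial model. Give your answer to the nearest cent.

Risk-neutral probability p = (1 + 0.03 − 0.65)/(1.1 − 0.65) = 0.3800/0.4500 = 0.8444
Terminal stock prices: S_u = 110, S_d = 65
Terminal payoffs (S − K): max(37, 0) = 37, max(-8, 0) = 0
Node 0 (S = 100): V_0 = 1/1.03·[0.8444·37.0000 + 0.1556·0.0000] = 30.3344

$30.33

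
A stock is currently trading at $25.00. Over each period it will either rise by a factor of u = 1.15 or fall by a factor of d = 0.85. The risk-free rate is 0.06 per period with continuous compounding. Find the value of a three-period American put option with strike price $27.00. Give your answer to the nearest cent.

$2.06

Risk-neutral probability p = (e^0.06 − 0.85)/(1.15 − 0.85) = 0.2118/0.3000 = 0.7061
Terminal stock prices: S_uuu = 38.02, S_uud = 28.1, S_udd = 20.77, S_ddd = 15.35
Terminal payoffs (K − S): max(-11.02, 0) = 0, max(-1.103, 0) = 0, max(6.228, 0) = 6.228, max(11.65, 0) = 11.65
Node uu (S = 33.06): continuation = e^(−0.06)·[0.7061·0.0000 + 0.2939·0.0000] = 0.0000; exercise value = 0.0000 ≤ continuation, so V_uu = 0.0000
Node ud (S = 24.44): continuation = e^(−0.06)·[0.7061·0.0000 + 0.2939·6.2281] = 1.7237; exercise value = 2.5625 > continuation, so V_ud = 2.5625 (exercise)
Node dd (S = 18.06): continuation = e^(−0.06)·[0.7061·6.2281 + 0.2939·11.6469] = 7.3651; exercise value = 8.9375 > continuation, so V_dd = 8.9375 (exercise)
Node u (S = 28.75): continuation = e^(−0.06)·[0.7061·0.0000 + 0.2939·2.5625] = 0.7092; exercise value = 0.0000 ≤ continuation, so V_u = 0.7092
Node d (S = 21.25): continuation = e^(−0.06)·[0.7061·2.5625 + 0.2939·8.9375] = 4.1776; exercise value = 5.7500 > continuation, so V_d = 5.7500 (exercise)
Node 0 (S = 25): continuation = e^(−0.06)·[0.7061·0.7092 + 0.2939·5.7500] = 2.0630; exercise value = 2.0000 ≤ continuation, so V_0 = 2.0630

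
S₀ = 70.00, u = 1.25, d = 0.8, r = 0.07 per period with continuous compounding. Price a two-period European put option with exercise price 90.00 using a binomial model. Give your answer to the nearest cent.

Risk-neutral probability p = (e^0.07 − 0.8)/(1.25 − 0.8) = 0.2725/0.4500 = 0.6056
Terminal stock prices: S_uu = 109.4, S_ud = 70, S_dd = 44.8
Terminal payoffs (K − S): max(-19.38, 0) = 0, max(20, 0) = 20, max(45.2, 0) = 45.2
Node u (S = 87.5): V_u = e^(−0.07)·[0.6056·0.0000 + 0.3944·20.0000] = 7.3552
Node d (S = 56): V_d = e^(−0.07)·[0.6056·20.0000 + 0.3944·45.2000] = 27.9154
Node 0 (S = 70): V_0 = e^(−0.07)·[0.6056·7.3552 + 0.3944·27.9154] = 14.4192

14.42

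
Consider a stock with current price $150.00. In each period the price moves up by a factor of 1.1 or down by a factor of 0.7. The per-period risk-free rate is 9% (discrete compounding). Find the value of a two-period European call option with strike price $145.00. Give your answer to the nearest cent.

Risk-neutral probability p = (1 + 0.09 − 0.7)/(1.1 − 0.7) = 0.3900/0.4000 = 0.9750
Terminal stock prices: S_uu = 181.5, S_ud = 115.5, S_dd = 73.5
Terminal payoffs (S − K): max(36.5, 0) = 36.5, max(-29.5, 0) = 0, max(-71.5, 0) = 0
Node u (S = 165): V_u = 1/1.09·[0.9750·36.5000 + 0.0250·0.0000] = 32.6491
Node d (S = 105): V_d = 1/1.09·[0.9750·0.0000 + 0.0250·0.0000] = 0.0000
Node 0 (S = 150): V_0 = 1/1.09·[0.9750·32.6491 + 0.0250·0.0000] = 29.2045

$29.20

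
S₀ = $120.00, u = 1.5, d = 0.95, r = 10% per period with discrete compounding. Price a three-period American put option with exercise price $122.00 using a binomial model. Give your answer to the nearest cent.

Risk-neutral probability p = (1 + 0.1 − 0.95)/(1.5 − 0.95) = 0.1500/0.5500 = 0.2727
Terminal stock prices: S_uuu = 405, S_uud = 256.5, S_udd = 162.4, S_ddd = 102.9
Terminal payoffs (K − S): max(-283, 0) = 0, max(-134.5, 0) = 0, max(-40.45, 0) = 0, max(19.12, 0) = 19.12
Node uu (S = 270): continuation = 1/1.1·[0.2727·0.0000 + 0.7273·0.0000] = 0.0000; exercise value = 0.0000 ≤ continuation, so V_uu = 0.0000
Node ud (S = 171): continuation = 1/1.1·[0.2727·0.0000 + 0.7273·0.0000] = 0.0000; exercise value = 0.0000 ≤ continuation, so V_ud = 0.0000
Node dd (S = 108.3): continuation = 1/1.1·[0.2727·0.0000 + 0.7273·19.1150] = 12.6380; exercise value = 13.7000 > continuation, so V_dd = 13.7000 (exercise)
Node u (S = 180): continuation = 1/1.1·[0.2727·0.0000 + 0.7273·0.0000] = 0.0000; exercise value = 0.0000 ≤ continuation, so V_u = 0.0000
Node d (S = 114): continuation = 1/1.1·[0.2727·0.0000 + 0.7273·13.7000] = 9.0579; exercise value = 8.0000 ≤ continuation, so V_d = 9.0579
Node 0 (S = 120): continuation = 1/1.1·[0.2727·0.0000 + 0.7273·9.0579] = 5.9887; exercise value = 2.0000 ≤ continuation, so V_0 = 5.9887

$5.99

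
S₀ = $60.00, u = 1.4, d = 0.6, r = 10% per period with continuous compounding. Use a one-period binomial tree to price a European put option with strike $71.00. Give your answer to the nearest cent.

$11.67

Risk-neutral probability p = (e^0.1 − 0.6)/(1.4 − 0.6) = 0.5052/0.8000 = 0.6315
Terminal stock prices: S_u = 84, S_d = 36
Terminal payoffs (K − S): max(-13, 0) = 0, max(35, 0) = 35
Node 0 (S = 60): V_0 = e^(−0.1)·[0.6315·0.0000 + 0.3685·35.0000] = 11.6713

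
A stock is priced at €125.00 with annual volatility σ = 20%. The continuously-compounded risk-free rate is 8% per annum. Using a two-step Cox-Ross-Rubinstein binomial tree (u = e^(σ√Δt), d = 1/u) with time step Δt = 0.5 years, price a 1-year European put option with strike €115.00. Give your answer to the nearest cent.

€2.94

CRR parameters: u = e^(σ√Δt) = e^(0.2·√0.5) = 1.1519, d = 1/u = 0.8681
Per-period rate: rΔt = 0.08·0.5 = 0.04, so R = e^0.04 = 1.0408
Risk-neutral probability p = (e^0.04 − 0.8681)/(1.1519 − 0.8681) = 0.1727/0.2838 = 0.6085
Terminal stock prices: S_uu = 165.9, S_ud = 125, S_dd = 94.2
Terminal payoffs (K − S): max(-50.86, 0) = 0, max(-10, 0) = 0, max(20.8, 0) = 20.8
Node u (S = 144): V_u = e^(−0.04)·[0.6085·0.0000 + 0.3915·0.0000] = 0.0000
Node d (S = 108.5): V_d = e^(−0.04)·[0.6085·0.0000 + 0.3915·20.7952] = 7.8219
Node 0 (S = 125): V_0 = e^(−0.04)·[0.6085·0.0000 + 0.3915·7.8219] = 2.9421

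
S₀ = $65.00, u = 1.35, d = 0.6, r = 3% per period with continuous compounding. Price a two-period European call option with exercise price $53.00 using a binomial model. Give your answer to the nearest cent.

$20.31

Risk-neutral probability p = (e^0.03 − 0.6)/(1.35 − 0.6) = 0.4305/0.7500 = 0.5739
Terminal stock prices: S_uu = 118.5, S_ud = 52.65, S_dd = 23.4
Terminal payoffs (S − K): max(65.46, 0) = 65.46, max(-0.35, 0) = 0, max(-29.6, 0) = 0
Node u (S = 87.75): V_u = e^(−0.03)·[0.5739·65.4625 + 0.4261·0.0000] = 36.4611
Node d (S = 39): V_d = e^(−0.03)·[0.5739·0.0000 + 0.4261·0.0000] = 0.0000
Node 0 (S = 65): V_0 = e^(−0.03)·[0.5739·36.4611 + 0.4261·0.0000] = 20.3080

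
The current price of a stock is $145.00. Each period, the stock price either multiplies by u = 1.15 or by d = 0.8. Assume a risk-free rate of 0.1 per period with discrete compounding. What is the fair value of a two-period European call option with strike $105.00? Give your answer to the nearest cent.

Risk-neutral probability p = (1 + 0.1 − 0.8)/(1.15 − 0.8) = 0.3000/0.3500 = 0.8571
Terminal stock prices: S_uu = 191.8, S_ud = 133.4, S_dd = 92.8
Terminal payoffs (S − K): max(86.76, 0) = 86.76, max(28.4, 0) = 28.4, max(-12.2, 0) = 0
Node u (S = 166.8): V_u = 1/1.1·[0.8571·86.7625 + 0.1429·28.4000] = 71.2955
Node d (S = 116): V_d = 1/1.1·[0.8571·28.4000 + 0.1429·0.0000] = 22.1299
Node 0 (S = 145): V_0 = 1/1.1·[0.8571·71.2955 + 0.1429·22.1299] = 58.4289

$58.43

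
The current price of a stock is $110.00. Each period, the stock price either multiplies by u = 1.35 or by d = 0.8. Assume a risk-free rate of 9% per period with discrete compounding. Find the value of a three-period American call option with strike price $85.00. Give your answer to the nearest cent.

Risk-neutral probability p = (1 + 0.09 − 0.8)/(1.35 − 0.8) = 0.2900/0.5500 = 0.5273
Terminal stock prices: S_uuu = 270.6, S_uud = 160.4, S_udd = 95.04, S_ddd = 56.32
Terminal payoffs (S − K): max(185.6, 0) = 185.6, max(75.38, 0) = 75.38, max(10.04, 0) = 10.04, max(-28.68, 0) = 0
Node uu (S = 200.5): continuation = 1/1.09·[0.5273·185.6413 + 0.4727·75.3800] = 122.4933; exercise value = 115.4750 ≤ continuation, so V_uu = 122.4933
Node ud (S = 118.8): continuation = 1/1.09·[0.5273·75.3800 + 0.4727·10.0400] = 40.8183; exercise value = 33.8000 ≤ continuation, so V_ud = 40.8183
Node dd (S = 70.4): continuation = 1/1.09·[0.5273·10.0400 + 0.4727·0.0000] = 4.8567; exercise value = 0.0000 ≤ continuation, so V_dd = 4.8567
Node u (S = 148.5): continuation = 1/1.09·[0.5273·122.4933 + 0.4727·40.8183] = 76.9572; exercise value = 63.5000 ≤ continuation, so V_u = 76.9572
Node d (S = 88): continuation = 1/1.09·[0.5273·40.8183 + 0.4727·4.8567] = 21.8517; exercise value = 3.0000 ≤ continuation, so V_d = 21.8517
Node 0 (S = 110): continuation = 1/1.09·[0.5273·76.9572 + 0.4727·21.8517] = 46.7040; exercise value = 25.0000 ≤ continuation, so V_0 = 46.7040

$46.70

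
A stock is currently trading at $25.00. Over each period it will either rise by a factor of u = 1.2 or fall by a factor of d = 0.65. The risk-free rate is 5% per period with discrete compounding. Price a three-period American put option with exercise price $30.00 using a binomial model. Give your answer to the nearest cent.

Risk-neutral probability p = (1 + 0.05 − 0.65)/(1.2 − 0.65) = 0.4000/0.5500 = 0.7273
Terminal stock prices: S_uuu = 43.2, S_uud = 23.4, S_udd = 12.68, S_ddd = 6.866
Terminal payoffs (K − S): max(-13.2, 0) = 0, max(6.6, 0) = 6.6, max(17.32, 0) = 17.32, max(23.13, 0) = 23.13
Node uu (S = 36): continuation = 1/1.05·[0.7273·0.0000 + 0.2727·6.6000] = 1.7143; exercise value = 0.0000 ≤ continuation, so V_uu = 1.7143
Node ud (S = 19.5): continuation = 1/1.05·[0.7273·6.6000 + 0.2727·17.3250] = 9.0714; exercise value = 10.5000 > continuation, so V_ud = 10.5000 (exercise)
Node dd (S = 10.56): continuation = 1/1.05·[0.7273·17.3250 + 0.2727·23.1344] = 18.0089; exercise value = 19.4375 > continuation, so V_dd = 19.4375 (exercise)
Node u (S = 30): continuation = 1/1.05·[0.7273·1.7143 + 0.2727·10.5000] = 3.9147; exercise value = 0.0000 ≤ continuation, so V_u = 3.9147
Node d (S = 16.25): continuation = 1/1.05·[0.7273·10.5000 + 0.2727·19.4375] = 12.3214; exercise value = 13.7500 > continuation, so V_d = 13.7500 (exercise)
Node 0 (S = 25): continuation = 1/1.05·[0.7273·3.9147 + 0.2727·13.7500] = 6.2829; exercise value = 5.0000 ≤ continuation, so V_0 = 6.2829

$6.28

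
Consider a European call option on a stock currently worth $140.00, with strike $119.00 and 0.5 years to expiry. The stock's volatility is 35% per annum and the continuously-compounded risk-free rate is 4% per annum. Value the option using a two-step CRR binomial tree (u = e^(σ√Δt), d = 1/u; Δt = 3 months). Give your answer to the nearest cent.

CRR parameters: u = e^(σ√Δt) = e^(0.35·√0.25) = 1.1912, d = 1/u = 0.8395
Per-period rate: rΔt = 0.04·0.25 = 0.01, so R = e^0.01 = 1.0101
Risk-neutral probability p = (e^0.01 − 0.8395)/(1.1912 − 0.8395) = 0.1706/0.3518 = 0.4849
Terminal stock prices: S_uu = 198.7, S_ud = 140, S_dd = 98.66
Terminal payoffs (S − K): max(79.67, 0) = 79.67, max(21, 0) = 21, max(-20.34, 0) = 0
Node u (S = 166.8): V_u = e^(−0.01)·[0.4849·79.6695 + 0.5151·21.0000] = 48.9585
Node d (S = 117.5): V_d = e^(−0.01)·[0.4849·21.0000 + 0.5151·0.0000] = 10.0822
Node 0 (S = 140): V_0 = e^(−0.01)·[0.4849·48.9585 + 0.5151·10.0822] = 28.6466

$28.65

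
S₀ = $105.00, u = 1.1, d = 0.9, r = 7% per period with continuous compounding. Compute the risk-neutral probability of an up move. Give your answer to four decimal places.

Risk-neutral probability p = (e^0.07 − 0.9)/(1.1 − 0.9) = 0.1725/0.2000 = 0.8625

p = 0.8625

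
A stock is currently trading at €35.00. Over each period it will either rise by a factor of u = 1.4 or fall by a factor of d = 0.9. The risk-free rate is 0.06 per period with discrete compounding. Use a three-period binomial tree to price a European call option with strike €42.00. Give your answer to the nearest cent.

Risk-neutral probability p = (1 + 0.06 − 0.9)/(1.4 − 0.9) = 0.1600/0.5000 = 0.3200
Terminal stock prices: S_uuu = 96.04, S_uud = 61.74, S_udd = 39.69, S_ddd = 25.52
Terminal payoffs (S − K): max(54.04, 0) = 54.04, max(19.74, 0) = 19.74, max(-2.31, 0) = 0, max(-16.48, 0) = 0
Node uu (S = 68.6): V_uu = 1/1.06·[0.3200·54.0400 + 0.6800·19.7400] = 28.9774
Node ud (S = 44.1): V_ud = 1/1.06·[0.3200·19.7400 + 0.6800·0.0000] = 5.9592
Node dd (S = 28.35): V_dd = 1/1.06·[0.3200·0.0000 + 0.6800·0.0000] = 0.0000
Node u (S = 49): V_u = 1/1.06·[0.3200·28.9774 + 0.6800·5.9592] = 12.5708
Node d (S = 31.5): V_d = 1/1.06·[0.3200·5.9592 + 0.6800·0.0000] = 1.7990
Node 0 (S = 35): V_0 = 1/1.06·[0.3200·12.5708 + 0.6800·1.7990] = 4.9490

€4.95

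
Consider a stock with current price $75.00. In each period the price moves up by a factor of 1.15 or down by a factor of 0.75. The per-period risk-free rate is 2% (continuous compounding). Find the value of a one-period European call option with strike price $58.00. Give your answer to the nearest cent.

Risk-neutral probability p = (e^0.02 − 0.75)/(1.15 − 0.75) = 0.2702/0.4000 = 0.6755
Terminal stock prices: S_u = 86.25, S_d = 56.25
Terminal payoffs (S − K): max(28.25, 0) = 28.25, max(-1.75, 0) = 0
Node 0 (S = 75): V_0 = e^(−0.02)·[0.6755·28.2500 + 0.3245·0.0000] = 18.7051

$18.71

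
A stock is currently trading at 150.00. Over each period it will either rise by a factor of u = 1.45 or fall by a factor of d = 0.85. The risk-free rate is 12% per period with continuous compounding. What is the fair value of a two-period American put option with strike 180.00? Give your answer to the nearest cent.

30.00

Risk-neutral probability p = (e^0.12 − 0.85)/(1.45 − 0.85) = 0.2775/0.6000 = 0.4625
Terminal stock prices: S_uu = 315.4, S_ud = 184.9, S_dd = 108.4
Terminal payoffs (K − S): max(-135.4, 0) = 0, max(-4.875, 0) = 0, max(71.63, 0) = 71.63
Node u (S = 217.5): continuation = e^(−0.12)·[0.4625·0.0000 + 0.5375·0.0000] = 0.0000; exercise value = 0.0000 ≤ continuation, so V_u = 0.0000
Node d (S = 127.5): continuation = e^(−0.12)·[0.4625·0.0000 + 0.5375·71.6250] = 34.1454; exercise value = 52.5000 > continuation, so V_d = 52.5000 (exercise)
Node 0 (S = 150): continuation = e^(−0.12)·[0.4625·0.0000 + 0.5375·52.5000] = 25.0280; exercise value = 30.0000 > continuation, so V_0 = 30.0000 (exercise)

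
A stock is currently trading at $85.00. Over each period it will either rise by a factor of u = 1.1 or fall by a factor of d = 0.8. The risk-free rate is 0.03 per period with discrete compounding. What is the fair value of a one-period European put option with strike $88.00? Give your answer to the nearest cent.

Risk-neutral probability p = (1 + 0.03 − 0.8)/(1.1 − 0.8) = 0.2300/0.3000 = 0.7667
Terminal stock prices: S_u = 93.5, S_d = 68
Terminal payoffs (K − S): max(-5.5, 0) = 0, max(20, 0) = 20
Node 0 (S = 85): V_0 = 1/1.03·[0.7667·0.0000 + 0.2333·20.0000] = 4.5307

$4.53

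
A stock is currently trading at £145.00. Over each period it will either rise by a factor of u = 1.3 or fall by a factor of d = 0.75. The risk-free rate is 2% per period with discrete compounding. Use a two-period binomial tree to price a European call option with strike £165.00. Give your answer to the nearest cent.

£18.54

Risk-neutral probability p = (1 + 0.02 − 0.75)/(1.3 − 0.75) = 0.2700/0.5500 = 0.4909
Terminal stock prices: S_uu = 245.1, S_ud = 141.4, S_dd = 81.56
Terminal payoffs (S − K): max(80.05, 0) = 80.05, max(-23.62, 0) = 0, max(-83.44, 0) = 0
Node u (S = 188.5): V_u = 1/1.02·[0.4909·80.0500 + 0.5091·0.0000] = 38.5267
Node d (S = 108.8): V_d = 1/1.02·[0.4909·0.0000 + 0.5091·0.0000] = 0.0000
Node 0 (S = 145): V_0 = 1/1.02·[0.4909·38.5267 + 0.5091·0.0000] = 18.5423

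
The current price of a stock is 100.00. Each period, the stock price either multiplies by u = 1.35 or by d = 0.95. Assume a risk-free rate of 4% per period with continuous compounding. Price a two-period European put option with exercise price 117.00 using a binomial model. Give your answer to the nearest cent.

14.75

Risk-neutral probability p = (e^0.04 − 0.95)/(1.35 − 0.95) = 0.0908/0.4000 = 0.2270
Terminal stock prices: S_uu = 182.3, S_ud = 128.2, S_dd = 90.25
Terminal payoffs (K − S): max(-65.25, 0) = 0, max(-11.25, 0) = 0, max(26.75, 0) = 26.75
Node u (S = 135): V_u = e^(−0.04)·[0.2270·0.0000 + 0.7730·0.0000] = 0.0000
Node d (S = 95): V_d = e^(−0.04)·[0.2270·0.0000 + 0.7730·26.7500] = 19.8663
Node 0 (S = 100): V_0 = e^(−0.04)·[0.2270·0.0000 + 0.7730·19.8663] = 14.7540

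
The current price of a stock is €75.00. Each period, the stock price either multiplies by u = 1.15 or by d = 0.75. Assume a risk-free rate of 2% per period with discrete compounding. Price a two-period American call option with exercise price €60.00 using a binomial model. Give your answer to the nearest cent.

€19.14

Risk-neutral probability p = (1 + 0.02 − 0.75)/(1.15 − 0.75) = 0.2700/0.4000 = 0.6750
Terminal stock prices: S_uu = 99.19, S_ud = 64.69, S_dd = 42.19
Terminal payoffs (S − K): max(39.19, 0) = 39.19, max(4.688, 0) = 4.688, max(-17.81, 0) = 0
Node u (S = 86.25): continuation = 1/1.02·[0.6750·39.1875 + 0.3250·4.6875] = 27.4265; exercise value = 26.2500 ≤ continuation, so V_u = 27.4265
Node d (S = 56.25): continuation = 1/1.02·[0.6750·4.6875 + 0.3250·0.0000] = 3.1020; exercise value = 0.0000 ≤ continuation, so V_d = 3.1020
Node 0 (S = 75): continuation = 1/1.02·[0.6750·27.4265 + 0.3250·3.1020] = 19.1383; exercise value = 15.0000 ≤ continuation, so V_0 = 19.1383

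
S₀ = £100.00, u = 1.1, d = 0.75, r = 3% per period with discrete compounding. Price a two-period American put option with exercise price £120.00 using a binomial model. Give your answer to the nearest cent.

Risk-neutral probability p = (1 + 0.03 − 0.75)/(1.1 − 0.75) = 0.2800/0.3500 = 0.8000
Terminal stock prices: S_uu = 121, S_ud = 82.5, S_dd = 56.25
Terminal payoffs (K − S): max(-1, 0) = 0, max(37.5, 0) = 37.5, max(63.75, 0) = 63.75
Node u (S = 110): continuation = 1/1.03·[0.8000·0.0000 + 0.2000·37.5000] = 7.2816; exercise value = 10.0000 > continuation, so V_u = 10.0000 (exercise)
Node d (S = 75): continuation = 1/1.03·[0.8000·37.5000 + 0.2000·63.7500] = 41.5049; exercise value = 45.0000 > continuation, so V_d = 45.0000 (exercise)
Node 0 (S = 100): continuation = 1/1.03·[0.8000·10.0000 + 0.2000·45.0000] = 16.5049; exercise value = 20.0000 > continuation, so V_0 = 20.0000 (exercise)

£20.00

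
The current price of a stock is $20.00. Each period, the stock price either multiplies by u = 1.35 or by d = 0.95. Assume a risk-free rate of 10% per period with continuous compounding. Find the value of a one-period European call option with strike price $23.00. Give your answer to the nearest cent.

Risk-neutral probability p = (e^0.1 − 0.95)/(1.35 − 0.95) = 0.1552/0.4000 = 0.3879
Terminal stock prices: S_u = 27, S_d = 19
Terminal payoffs (S − K): max(4, 0) = 4, max(-4, 0) = 0
Node 0 (S = 20): V_0 = e^(−0.1)·[0.3879·4.0000 + 0.6121·0.0000] = 1.4040

$1.40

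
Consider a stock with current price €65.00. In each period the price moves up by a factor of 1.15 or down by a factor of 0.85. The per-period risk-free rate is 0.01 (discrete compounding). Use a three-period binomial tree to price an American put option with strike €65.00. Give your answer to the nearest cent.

Risk-neutral probability p = (1 + 0.01 − 0.85)/(1.15 − 0.85) = 0.1600/0.3000 = 0.5333
Terminal stock prices: S_uuu = 98.86, S_uud = 73.07, S_udd = 54.01, S_ddd = 39.92
Terminal payoffs (K − S): max(-33.86, 0) = 0, max(-8.068, 0) = 0, max(10.99, 0) = 10.99, max(25.08, 0) = 25.08
Node uu (S = 85.96): continuation = 1/1.01·[0.5333·0.0000 + 0.4667·0.0000] = 0.0000; exercise value = 0.0000 ≤ continuation, so V_uu = 0.0000
Node ud (S = 63.54): continuation = 1/1.01·[0.5333·0.0000 + 0.4667·10.9931] = 5.0793; exercise value = 1.4625 ≤ continuation, so V_ud = 5.0793
Node dd (S = 46.96): continuation = 1/1.01·[0.5333·10.9931 + 0.4667·25.0819] = 17.3939; exercise value = 18.0375 > continuation, so V_dd = 18.0375 (exercise)
Node u (S = 74.75): continuation = 1/1.01·[0.5333·0.0000 + 0.4667·5.0793] = 2.3469; exercise value = 0.0000 ≤ continuation, so V_u = 2.3469
Node d (S = 55.25): continuation = 1/1.01·[0.5333·5.0793 + 0.4667·18.0375] = 11.0163; exercise value = 9.7500 ≤ continuation, so V_d = 11.0163
Node 0 (S = 65): continuation = 1/1.01·[0.5333·2.3469 + 0.4667·11.0163] = 6.3293; exercise value = 0.0000 ≤ continuation, so V_0 = 6.3293

€6.33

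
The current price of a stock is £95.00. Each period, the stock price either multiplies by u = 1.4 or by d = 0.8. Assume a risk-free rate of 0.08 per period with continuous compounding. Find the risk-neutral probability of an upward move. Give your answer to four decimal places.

p = 0.4721

Risk-neutral probability p = (e^0.08 − 0.8)/(1.4 − 0.8) = 0.2833/0.6000 = 0.4721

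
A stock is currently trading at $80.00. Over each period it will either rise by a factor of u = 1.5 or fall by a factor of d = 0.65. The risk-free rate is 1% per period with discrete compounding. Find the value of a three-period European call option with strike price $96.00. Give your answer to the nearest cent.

Risk-neutral probability p = (1 + 0.01 − 0.65)/(1.5 − 0.65) = 0.3600/0.8500 = 0.4235
Terminal stock prices: S_uuu = 270, S_uud = 117, S_udd = 50.7, S_ddd = 21.97
Terminal payoffs (S − K): max(174, 0) = 174, max(21, 0) = 21, max(-45.3, 0) = 0, max(-74.03, 0) = 0
Node uu (S = 180): V_uu = 1/1.01·[0.4235·174.0000 + 0.5765·21.0000] = 84.9505
Node ud (S = 78): V_ud = 1/1.01·[0.4235·21.0000 + 0.5765·0.0000] = 8.8061
Node dd (S = 33.8): V_dd = 1/1.01·[0.4235·0.0000 + 0.5765·0.0000] = 0.0000
Node u (S = 120): V_u = 1/1.01·[0.4235·84.9505 + 0.5765·8.8061] = 40.6490
Node d (S = 52): V_d = 1/1.01·[0.4235·8.8061 + 0.5765·0.0000] = 3.6927
Node 0 (S = 80): V_0 = 1/1.01·[0.4235·40.6490 + 0.5765·3.6927] = 19.1532

$19.15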